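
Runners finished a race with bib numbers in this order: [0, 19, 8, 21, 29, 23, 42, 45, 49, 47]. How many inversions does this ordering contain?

Sweep left to right; for each value list the smaller values that follow it:
0 → none → 0
19 → 8 → 1
8 → none → 0
21 → none → 0
29 → 23 → 1
23 → none → 0
42 → none → 0
45 → none → 0
49 → 47 → 1
47 → none → 0
Sum: 0 + 1 + 0 + 0 + 1 + 0 + 0 + 0 + 1 + 0 = 3

3 inversions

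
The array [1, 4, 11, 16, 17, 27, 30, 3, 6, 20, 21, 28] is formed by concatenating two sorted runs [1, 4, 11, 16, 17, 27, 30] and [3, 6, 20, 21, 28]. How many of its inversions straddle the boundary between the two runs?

16

Count, for every r in R, how many entries of L exceed r:
r = 3: 4, 11, 16, 17, 27, 30 → 6
r = 6: 11, 16, 17, 27, 30 → 5
r = 20: 27, 30 → 2
r = 21: 27, 30 → 2
r = 28: 30 → 1
Cross-inversions: 6 + 5 + 2 + 2 + 1 = 16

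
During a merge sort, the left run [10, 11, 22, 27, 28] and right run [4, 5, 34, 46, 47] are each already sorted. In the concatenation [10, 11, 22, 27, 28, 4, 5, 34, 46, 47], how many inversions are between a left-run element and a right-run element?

Cross-inversions: 10

Take each right-half value and tally the left-half values above it:
r = 4: 10, 11, 22, 27, 28 → 5
r = 5: 10, 11, 22, 27, 28 → 5
r = 34: none → 0
r = 46: none → 0
r = 47: none → 0
Cross-inversions: 5 + 5 + 0 + 0 + 0 = 10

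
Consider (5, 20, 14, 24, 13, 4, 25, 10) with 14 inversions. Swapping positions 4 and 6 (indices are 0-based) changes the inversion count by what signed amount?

Positions 4 and 6 hold 13 and 25; after swapping, the array is [5, 20, 14, 24, 25, 4, 13, 10].
Count, for each position, how many later elements it exceeds:
5 → 4 → 1
20 → 14, 4, 13, 10 → 4
14 → 4, 13, 10 → 3
24 → 4, 13, 10 → 3
25 → 4, 13, 10 → 3
4 → none → 0
13 → 10 → 1
10 → none → 0
Sum: 1 + 4 + 3 + 3 + 3 + 0 + 1 + 0 = 15
Change: 15 − 14 = +1

+1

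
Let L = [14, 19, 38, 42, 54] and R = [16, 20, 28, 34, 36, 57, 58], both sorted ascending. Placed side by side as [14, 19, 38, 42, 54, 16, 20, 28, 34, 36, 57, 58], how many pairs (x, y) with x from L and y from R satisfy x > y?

Take each right-half value and tally the left-half values above it:
r = 16: 19, 38, 42, 54 → 4
r = 20: 38, 42, 54 → 3
r = 28: 38, 42, 54 → 3
r = 34: 38, 42, 54 → 3
r = 36: 38, 42, 54 → 3
r = 57: none → 0
r = 58: none → 0
Cross-inversions: 4 + 3 + 3 + 3 + 3 + 0 + 0 = 16

There are 16 split inversions.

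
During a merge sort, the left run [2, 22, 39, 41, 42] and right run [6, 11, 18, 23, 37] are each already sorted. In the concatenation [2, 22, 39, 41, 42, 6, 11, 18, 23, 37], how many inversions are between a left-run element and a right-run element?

18

For each element r of the right run, count left-run elements greater than r:
r = 6: 22, 39, 41, 42 → 4
r = 11: 22, 39, 41, 42 → 4
r = 18: 22, 39, 41, 42 → 4
r = 23: 39, 41, 42 → 3
r = 37: 39, 41, 42 → 3
Cross-inversions: 4 + 4 + 4 + 3 + 3 = 18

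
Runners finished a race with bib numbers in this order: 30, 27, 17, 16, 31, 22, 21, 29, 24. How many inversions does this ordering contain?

For each element, count later entries that are smaller:
30 → 27, 17, 16, 22, 21, 29, 24 → 7
27 → 17, 16, 22, 21, 24 → 5
17 → 16 → 1
16 → none → 0
31 → 22, 21, 29, 24 → 4
22 → 21 → 1
21 → none → 0
29 → 24 → 1
24 → none → 0
Sum: 7 + 5 + 1 + 0 + 4 + 1 + 0 + 1 + 0 = 19

19 inversions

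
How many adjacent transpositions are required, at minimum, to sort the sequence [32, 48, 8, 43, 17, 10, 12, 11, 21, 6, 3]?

The minimum number of adjacent swaps to sort an array equals its inversion count, since every such swap removes exactly one inversion.
Count inversions — for each element, later elements that are smaller:
32: 8, 17, 10, 12, 11, 21, 6, 3 → 8
48: 8, 43, 17, 10, 12, 11, 21, 6, 3 → 9
8: 6, 3 → 2
43: 17, 10, 12, 11, 21, 6, 3 → 7
17: 10, 12, 11, 6, 3 → 5
10: 6, 3 → 2
12: 11, 6, 3 → 3
11: 6, 3 → 2
21: 6, 3 → 2
6: 3 → 1
3: none → 0
Total inversions: 8 + 9 + 2 + 7 + 5 + 2 + 3 + 2 + 2 + 1 + 0 = 41

Adjacent swaps: 41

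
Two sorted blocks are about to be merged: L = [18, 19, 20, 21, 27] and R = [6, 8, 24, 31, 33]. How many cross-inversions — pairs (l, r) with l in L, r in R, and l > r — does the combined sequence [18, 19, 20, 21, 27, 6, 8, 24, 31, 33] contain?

Count, for every r in R, how many entries of L exceed r:
r = 6: 18, 19, 20, 21, 27 → 5
r = 8: 18, 19, 20, 21, 27 → 5
r = 24: 27 → 1
r = 31: none → 0
r = 33: none → 0
Cross-inversions: 5 + 5 + 1 + 0 + 0 = 11

11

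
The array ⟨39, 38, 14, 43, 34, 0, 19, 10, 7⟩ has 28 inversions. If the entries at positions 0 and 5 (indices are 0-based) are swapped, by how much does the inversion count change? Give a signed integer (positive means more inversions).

Positions 0 and 5 hold 39 and 0; after swapping, the array is [0, 38, 14, 43, 34, 39, 19, 10, 7].
Element-by-element contributions:
0 → none → 0
38 → 14, 34, 19, 10, 7 → 5
14 → 10, 7 → 2
43 → 34, 39, 19, 10, 7 → 5
34 → 19, 10, 7 → 3
39 → 19, 10, 7 → 3
19 → 10, 7 → 2
10 → 7 → 1
7 → none → 0
Sum: 0 + 5 + 2 + 5 + 3 + 3 + 2 + 1 + 0 = 21
Change: 21 − 28 = -7

-7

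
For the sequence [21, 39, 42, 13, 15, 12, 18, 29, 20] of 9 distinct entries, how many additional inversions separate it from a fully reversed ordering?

16 inversions short

Maximum inversions for 9 distinct elements is C(9, 2) = 9·8/2 = 36.
Current inversions — for each element, count later smaller elements:
21: 5
39: 6
42: 6
13: 1
15: 1
12: 0
18: 0
29: 1
20: 0
Current total: 5 + 6 + 6 + 1 + 1 + 0 + 0 + 1 + 0 = 20
Shortfall: 36 − 20 = 16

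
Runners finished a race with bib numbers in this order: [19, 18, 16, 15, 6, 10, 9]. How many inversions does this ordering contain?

Count, for each position, how many later elements it exceeds:
19 → 18, 16, 15, 6, 10, 9 → 6
18 → 16, 15, 6, 10, 9 → 5
16 → 15, 6, 10, 9 → 4
15 → 6, 10, 9 → 3
6 → none → 0
10 → 9 → 1
9 → none → 0
Sum: 6 + 5 + 4 + 3 + 0 + 1 + 0 = 19

19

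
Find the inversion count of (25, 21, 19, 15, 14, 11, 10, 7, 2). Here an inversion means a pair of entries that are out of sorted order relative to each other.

Sweep left to right; for each value list the smaller values that follow it:
25: 8
21: 7
19: 6
15: 5
14: 4
11: 3
10: 2
7: 1
2: 0
Sum: 8 + 7 + 6 + 5 + 4 + 3 + 2 + 1 + 0 = 36

There are 36 inversions.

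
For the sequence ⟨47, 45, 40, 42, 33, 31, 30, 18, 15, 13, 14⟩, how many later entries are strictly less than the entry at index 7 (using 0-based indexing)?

3

The element at index 7 is 18.
Elements after it: 15, 13, 14
Those smaller than 18: 15, 13, 14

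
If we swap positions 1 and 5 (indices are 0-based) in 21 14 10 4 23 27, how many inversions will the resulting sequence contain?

Positions 1 and 5 hold 14 and 27; after swapping, the array is [21, 27, 10, 4, 23, 14].
For each element, count later entries that are smaller:
21 → 10, 4, 14 → 3
27 → 10, 4, 23, 14 → 4
10 → 4 → 1
4 → none → 0
23 → 14 → 1
14 → none → 0
Sum: 3 + 4 + 1 + 0 + 1 + 0 = 9

9 inversions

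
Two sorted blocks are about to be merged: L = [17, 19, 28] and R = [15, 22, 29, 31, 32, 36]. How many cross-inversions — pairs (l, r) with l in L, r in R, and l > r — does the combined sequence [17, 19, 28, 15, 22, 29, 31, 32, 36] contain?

There are 4 split inversions.

For each element r of the right run, count left-run elements greater than r:
r = 15: 17, 19, 28 → 3
r = 22: 28 → 1
r = 29: none → 0
r = 31: none → 0
r = 32: none → 0
r = 36: none → 0
Cross-inversions: 3 + 1 + 0 + 0 + 0 + 0 = 4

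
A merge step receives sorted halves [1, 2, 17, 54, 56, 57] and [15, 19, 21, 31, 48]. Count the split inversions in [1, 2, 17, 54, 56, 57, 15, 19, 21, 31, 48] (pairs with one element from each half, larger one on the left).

16

Take each right-half value and tally the left-half values above it:
r = 15: 17, 54, 56, 57 → 4
r = 19: 54, 56, 57 → 3
r = 21: 54, 56, 57 → 3
r = 31: 54, 56, 57 → 3
r = 48: 54, 56, 57 → 3
Cross-inversions: 4 + 3 + 3 + 3 + 3 = 16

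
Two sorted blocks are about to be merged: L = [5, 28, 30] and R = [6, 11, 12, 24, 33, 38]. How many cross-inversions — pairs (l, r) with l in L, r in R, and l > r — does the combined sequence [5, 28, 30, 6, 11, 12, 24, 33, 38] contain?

8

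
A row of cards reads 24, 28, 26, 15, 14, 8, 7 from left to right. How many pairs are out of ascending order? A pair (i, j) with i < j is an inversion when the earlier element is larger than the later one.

There are 19 inversions.

Element-by-element contributions:
24 → 15, 14, 8, 7 → 4
28 → 26, 15, 14, 8, 7 → 5
26 → 15, 14, 8, 7 → 4
15 → 14, 8, 7 → 3
14 → 8, 7 → 2
8 → 7 → 1
7 → none → 0
Sum: 4 + 5 + 4 + 3 + 2 + 1 + 0 = 19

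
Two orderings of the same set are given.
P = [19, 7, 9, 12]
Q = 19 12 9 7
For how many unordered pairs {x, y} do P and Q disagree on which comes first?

There are 3 disagreeing pairs.

Assign each item its position (1..4) in the first ordering, then rewrite the second ordering as that position sequence:
positions: 19→1, 7→2, 9→3, 12→4
second ordering as positions: [1, 4, 3, 2]
Discordant pairs = inversions in this position sequence.
1: 0
4: 3, 2 → 2
3: 2 → 1
2: 0
Total: 0 + 2 + 1 + 0 = 3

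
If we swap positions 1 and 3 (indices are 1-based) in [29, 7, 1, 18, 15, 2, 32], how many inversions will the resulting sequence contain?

Positions 1 and 3 hold 29 and 1; after swapping, the array is [1, 7, 29, 18, 15, 2, 32].
Count, for each position, how many later elements it exceeds:
1: 0
7: 1
29: 3
18: 2
15: 1
2: 0
32: 0
Sum: 0 + 1 + 3 + 2 + 1 + 0 + 0 = 7

7 inversions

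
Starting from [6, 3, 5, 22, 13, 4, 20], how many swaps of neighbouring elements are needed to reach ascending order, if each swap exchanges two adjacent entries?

The minimum number of adjacent swaps to sort an array equals its inversion count, since every such swap removes exactly one inversion.
Count inversions — for each element, later elements that are smaller:
6: 3, 5, 4 → 3
3: none → 0
5: 4 → 1
22: 13, 4, 20 → 3
13: 4 → 1
4: none → 0
20: none → 0
Total inversions: 3 + 0 + 1 + 3 + 1 + 0 + 0 = 8

8 swaps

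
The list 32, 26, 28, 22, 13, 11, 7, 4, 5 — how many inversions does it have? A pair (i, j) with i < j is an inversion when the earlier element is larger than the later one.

There are 34 out-of-order pairs.

Sweep left to right; for each value list the smaller values that follow it:
32 → 26, 28, 22, 13, 11, 7, 4, 5 → 8
26 → 22, 13, 11, 7, 4, 5 → 6
28 → 22, 13, 11, 7, 4, 5 → 6
22 → 13, 11, 7, 4, 5 → 5
13 → 11, 7, 4, 5 → 4
11 → 7, 4, 5 → 3
7 → 4, 5 → 2
4 → none → 0
5 → none → 0
Sum: 8 + 6 + 6 + 5 + 4 + 3 + 2 + 0 + 0 = 34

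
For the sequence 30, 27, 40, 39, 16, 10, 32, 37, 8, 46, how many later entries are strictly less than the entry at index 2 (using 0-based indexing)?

6

The element at index 2 is 40.
Elements after it: 39, 16, 10, 32, 37, 8, 46
Those smaller than 40: 39, 16, 10, 32, 37, 8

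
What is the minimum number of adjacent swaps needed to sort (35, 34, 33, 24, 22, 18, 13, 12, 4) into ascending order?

There are 36 adjacent swaps.

Minimum adjacent swaps = number of inversions (each swap of adjacent out-of-order elements removes one inversion and no swap can remove more).
Count inversions — for each element, later elements that are smaller:
35: 34, 33, 24, 22, 18, 13, 12, 4 → 8
34: 33, 24, 22, 18, 13, 12, 4 → 7
33: 24, 22, 18, 13, 12, 4 → 6
24: 22, 18, 13, 12, 4 → 5
22: 18, 13, 12, 4 → 4
18: 13, 12, 4 → 3
13: 12, 4 → 2
12: 4 → 1
4: none → 0
Total inversions: 8 + 7 + 6 + 5 + 4 + 3 + 2 + 1 + 0 = 36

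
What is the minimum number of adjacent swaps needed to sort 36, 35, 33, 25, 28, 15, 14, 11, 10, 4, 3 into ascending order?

Minimum adjacent swaps = number of inversions (each swap of adjacent out-of-order elements removes one inversion and no swap can remove more).
Count inversions — for each element, later elements that are smaller:
36: 35, 33, 25, 28, 15, 14, 11, 10, 4, 3 → 10
35: 33, 25, 28, 15, 14, 11, 10, 4, 3 → 9
33: 25, 28, 15, 14, 11, 10, 4, 3 → 8
25: 15, 14, 11, 10, 4, 3 → 6
28: 15, 14, 11, 10, 4, 3 → 6
15: 14, 11, 10, 4, 3 → 5
14: 11, 10, 4, 3 → 4
11: 10, 4, 3 → 3
10: 4, 3 → 2
4: 3 → 1
3: none → 0
Total inversions: 10 + 9 + 8 + 6 + 6 + 5 + 4 + 3 + 2 + 1 + 0 = 54

54 adjacent swaps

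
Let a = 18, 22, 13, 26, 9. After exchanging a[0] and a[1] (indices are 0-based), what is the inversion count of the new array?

7 inversions

Positions 0 and 1 hold 18 and 22; after swapping, the array is [22, 18, 13, 26, 9].
Element-by-element contributions:
22: 3
18: 2
13: 1
26: 1
9: 0
Sum: 3 + 2 + 1 + 1 + 0 = 7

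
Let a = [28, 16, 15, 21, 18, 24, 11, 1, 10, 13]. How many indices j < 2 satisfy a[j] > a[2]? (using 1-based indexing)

The element at index 2 is 16.
Elements before it: 28
Those larger than 16: 28

1 such element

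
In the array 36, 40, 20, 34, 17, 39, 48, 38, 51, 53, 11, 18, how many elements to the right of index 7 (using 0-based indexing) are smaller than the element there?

The element at index 7 is 38.
Elements after it: 51, 53, 11, 18
Those smaller than 38: 11, 18

2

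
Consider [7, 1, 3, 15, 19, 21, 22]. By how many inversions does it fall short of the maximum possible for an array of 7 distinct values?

Maximum inversions for 7 distinct elements is C(7, 2) = 7·6/2 = 21.
Current inversions — for each element, count later smaller elements:
7: 2
1: 0
3: 0
15: 0
19: 0
21: 0
22: 0
Current total: 2 + 0 + 0 + 0 + 0 + 0 + 0 = 2
Shortfall: 21 − 2 = 19

19 inversions short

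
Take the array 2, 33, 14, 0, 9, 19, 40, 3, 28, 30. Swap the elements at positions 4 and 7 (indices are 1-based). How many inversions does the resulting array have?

Positions 4 and 7 hold 0 and 40; after swapping, the array is [2, 33, 14, 40, 9, 19, 0, 3, 28, 30].
Element-by-element contributions:
2 → 0 → 1
33 → 14, 9, 19, 0, 3, 28, 30 → 7
14 → 9, 0, 3 → 3
40 → 9, 19, 0, 3, 28, 30 → 6
9 → 0, 3 → 2
19 → 0, 3 → 2
0 → none → 0
3 → none → 0
28 → none → 0
30 → none → 0
Sum: 1 + 7 + 3 + 6 + 2 + 2 + 0 + 0 + 0 + 0 = 21

There are 21 inversions.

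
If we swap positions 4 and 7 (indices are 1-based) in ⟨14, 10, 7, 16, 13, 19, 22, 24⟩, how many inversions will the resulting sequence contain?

Positions 4 and 7 hold 16 and 22; after swapping, the array is [14, 10, 7, 22, 13, 19, 16, 24].
For each element, count later entries that are smaller:
14: 3
10: 1
7: 0
22: 3
13: 0
19: 1
16: 0
24: 0
Sum: 3 + 1 + 0 + 3 + 0 + 1 + 0 + 0 = 8

8 inversions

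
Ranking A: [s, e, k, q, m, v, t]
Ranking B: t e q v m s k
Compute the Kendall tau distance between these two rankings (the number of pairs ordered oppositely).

14

Assign each item its position (1..7) in the first ordering, then rewrite the second ordering as that position sequence:
positions: s→1, e→2, k→3, q→4, m→5, v→6, t→7
second ordering as positions: [7, 2, 4, 6, 5, 1, 3]
Discordant pairs = inversions in this position sequence.
7: 2, 4, 6, 5, 1, 3 → 6
2: 1 → 1
4: 1, 3 → 2
6: 5, 1, 3 → 3
5: 1, 3 → 2
1: 0
3: 0
Total: 6 + 1 + 2 + 3 + 2 + 0 + 0 = 14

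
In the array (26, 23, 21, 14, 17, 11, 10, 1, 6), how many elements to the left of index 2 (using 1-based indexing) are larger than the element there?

The element at index 2 is 23.
Elements before it: 26
Those larger than 23: 26

1 such element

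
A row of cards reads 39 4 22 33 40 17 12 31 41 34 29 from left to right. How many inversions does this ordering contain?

24 inversions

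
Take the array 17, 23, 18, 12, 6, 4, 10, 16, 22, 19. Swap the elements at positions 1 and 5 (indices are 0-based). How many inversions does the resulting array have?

16 inversions

Positions 1 and 5 hold 23 and 4; after swapping, the array is [17, 4, 18, 12, 6, 23, 10, 16, 22, 19].
Element-by-element contributions:
17: 5
4: 0
18: 4
12: 2
6: 0
23: 4
10: 0
16: 0
22: 1
19: 0
Sum: 5 + 0 + 4 + 2 + 0 + 4 + 0 + 0 + 1 + 0 = 16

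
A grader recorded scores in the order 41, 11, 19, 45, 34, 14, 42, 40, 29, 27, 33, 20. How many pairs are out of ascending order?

For each element, count later entries that are smaller:
41: 9
11: 0
19: 1
45: 8
34: 5
14: 0
42: 5
40: 4
29: 2
27: 1
33: 1
20: 0
Sum: 9 + 0 + 1 + 8 + 5 + 0 + 5 + 4 + 2 + 1 + 1 + 0 = 36

36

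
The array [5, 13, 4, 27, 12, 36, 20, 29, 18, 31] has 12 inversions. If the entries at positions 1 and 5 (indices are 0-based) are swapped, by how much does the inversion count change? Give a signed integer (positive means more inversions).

+3

Positions 1 and 5 hold 13 and 36; after swapping, the array is [5, 36, 4, 27, 12, 13, 20, 29, 18, 31].
For each element, count later entries that are smaller:
5 → 4 → 1
36 → 4, 27, 12, 13, 20, 29, 18, 31 → 8
4 → none → 0
27 → 12, 13, 20, 18 → 4
12 → none → 0
13 → none → 0
20 → 18 → 1
29 → 18 → 1
18 → none → 0
31 → none → 0
Sum: 1 + 8 + 0 + 4 + 0 + 0 + 1 + 1 + 0 + 0 = 15
Change: 15 − 12 = +3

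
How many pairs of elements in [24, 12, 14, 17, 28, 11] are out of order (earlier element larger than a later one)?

Out-of-order index pairs (1-indexed):
(1,2): 24 > 12
(1,3): 24 > 14
(1,4): 24 > 17
(1,6): 24 > 11
(2,6): 12 > 11
(3,6): 14 > 11
(4,6): 17 > 11
(5,6): 28 > 11
That's 8 pairs.

8 inversions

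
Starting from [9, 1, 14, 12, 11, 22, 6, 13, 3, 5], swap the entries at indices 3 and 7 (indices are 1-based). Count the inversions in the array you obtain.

Positions 3 and 7 hold 14 and 6; after swapping, the array is [9, 1, 6, 12, 11, 22, 14, 13, 3, 5].
For each element, count later entries that are smaller:
9 → 1, 6, 3, 5 → 4
1 → none → 0
6 → 3, 5 → 2
12 → 11, 3, 5 → 3
11 → 3, 5 → 2
22 → 14, 13, 3, 5 → 4
14 → 13, 3, 5 → 3
13 → 3, 5 → 2
3 → none → 0
5 → none → 0
Sum: 4 + 0 + 2 + 3 + 2 + 4 + 3 + 2 + 0 + 0 = 20

Inversions: 20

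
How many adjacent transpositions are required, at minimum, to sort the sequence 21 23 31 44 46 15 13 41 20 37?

22

Each adjacent swap fixes exactly one inversion, so the minimum swap count equals the number of inversions.
Count inversions — for each element, later elements that are smaller:
21: 15, 13, 20 → 3
23: 15, 13, 20 → 3
31: 15, 13, 20 → 3
44: 15, 13, 41, 20, 37 → 5
46: 15, 13, 41, 20, 37 → 5
15: 13 → 1
13: none → 0
41: 20, 37 → 2
20: none → 0
37: none → 0
Total inversions: 3 + 3 + 3 + 5 + 5 + 1 + 0 + 2 + 0 + 0 = 22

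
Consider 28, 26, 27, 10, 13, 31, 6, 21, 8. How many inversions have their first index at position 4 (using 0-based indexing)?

2 such elements

The element at index 4 is 13.
Elements after it: 31, 6, 21, 8
Those smaller than 13: 6, 8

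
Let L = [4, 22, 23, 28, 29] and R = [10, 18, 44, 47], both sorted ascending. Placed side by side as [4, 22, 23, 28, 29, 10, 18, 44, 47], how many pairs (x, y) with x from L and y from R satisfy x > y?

For each element r of the right run, count left-run elements greater than r:
r = 10: 22, 23, 28, 29 → 4
r = 18: 22, 23, 28, 29 → 4
r = 44: none → 0
r = 47: none → 0
Cross-inversions: 4 + 4 + 0 + 0 = 8

8 split inversions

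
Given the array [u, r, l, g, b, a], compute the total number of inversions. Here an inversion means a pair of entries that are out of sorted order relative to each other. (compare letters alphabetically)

There are 15 inversions.

Count, for each position, how many later elements it exceeds:
u → r, l, g, b, a → 5
r → l, g, b, a → 4
l → g, b, a → 3
g → b, a → 2
b → a → 1
a → none → 0
Sum: 5 + 4 + 3 + 2 + 1 + 0 = 15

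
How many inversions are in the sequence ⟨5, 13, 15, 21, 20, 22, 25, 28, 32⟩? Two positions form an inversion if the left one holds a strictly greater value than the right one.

1

For each element, count later entries that are smaller:
5 → none → 0
13 → none → 0
15 → none → 0
21 → 20 → 1
20 → none → 0
22 → none → 0
25 → none → 0
28 → none → 0
32 → none → 0
Sum: 0 + 0 + 0 + 1 + 0 + 0 + 0 + 0 + 0 = 1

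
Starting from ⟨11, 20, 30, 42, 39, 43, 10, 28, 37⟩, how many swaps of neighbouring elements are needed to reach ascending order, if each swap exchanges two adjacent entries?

14 swaps

Each adjacent swap fixes exactly one inversion, so the minimum swap count equals the number of inversions.
Count inversions — for each element, later elements that are smaller:
11: 10 → 1
20: 10 → 1
30: 10, 28 → 2
42: 39, 10, 28, 37 → 4
39: 10, 28, 37 → 3
43: 10, 28, 37 → 3
10: none → 0
28: none → 0
37: none → 0
Total inversions: 1 + 1 + 2 + 4 + 3 + 3 + 0 + 0 + 0 = 14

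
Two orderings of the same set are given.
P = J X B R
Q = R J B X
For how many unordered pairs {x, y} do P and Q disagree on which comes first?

4

Assign each item its position (1..4) in the first ordering, then rewrite the second ordering as that position sequence:
positions: J→1, X→2, B→3, R→4
second ordering as positions: [4, 1, 3, 2]
Discordant pairs = inversions in this position sequence.
4: 1, 3, 2 → 3
1: 0
3: 2 → 1
2: 0
Total: 3 + 0 + 1 + 0 = 4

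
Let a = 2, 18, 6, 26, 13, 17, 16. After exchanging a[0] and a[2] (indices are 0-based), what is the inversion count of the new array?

Positions 0 and 2 hold 2 and 6; after swapping, the array is [6, 18, 2, 26, 13, 17, 16].
For each element, count later entries that are smaller:
6 → 2 → 1
18 → 2, 13, 17, 16 → 4
2 → none → 0
26 → 13, 17, 16 → 3
13 → none → 0
17 → 16 → 1
16 → none → 0
Sum: 1 + 4 + 0 + 3 + 0 + 1 + 0 = 9

There are 9 inversions.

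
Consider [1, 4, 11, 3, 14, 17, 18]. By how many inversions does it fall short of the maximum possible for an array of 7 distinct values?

19 inversions short

Maximum inversions for 7 distinct elements is C(7, 2) = 7·6/2 = 21.
Current inversions — for each element, count later smaller elements:
1: 0
4: 1
11: 1
3: 0
14: 0
17: 0
18: 0
Current total: 0 + 1 + 1 + 0 + 0 + 0 + 0 = 2
Shortfall: 21 − 2 = 19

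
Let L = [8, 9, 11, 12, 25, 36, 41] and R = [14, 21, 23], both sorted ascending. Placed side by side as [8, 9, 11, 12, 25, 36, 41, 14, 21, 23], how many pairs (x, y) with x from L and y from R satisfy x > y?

Count, for every r in R, how many entries of L exceed r:
r = 14: 25, 36, 41 → 3
r = 21: 25, 36, 41 → 3
r = 23: 25, 36, 41 → 3
Cross-inversions: 3 + 3 + 3 = 9

9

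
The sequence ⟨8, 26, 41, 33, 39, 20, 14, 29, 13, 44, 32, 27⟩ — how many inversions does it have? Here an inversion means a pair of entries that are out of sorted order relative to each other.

Sweep left to right; for each value list the smaller values that follow it:
8 → none → 0
26 → 20, 14, 13 → 3
41 → 33, 39, 20, 14, 29, 13, 32, 27 → 8
33 → 20, 14, 29, 13, 32, 27 → 6
39 → 20, 14, 29, 13, 32, 27 → 6
20 → 14, 13 → 2
14 → 13 → 1
29 → 13, 27 → 2
13 → none → 0
44 → 32, 27 → 2
32 → 27 → 1
27 → none → 0
Sum: 0 + 3 + 8 + 6 + 6 + 2 + 1 + 2 + 0 + 2 + 1 + 0 = 31

31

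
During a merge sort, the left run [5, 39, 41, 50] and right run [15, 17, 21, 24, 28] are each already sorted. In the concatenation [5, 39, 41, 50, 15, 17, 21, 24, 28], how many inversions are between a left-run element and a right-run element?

There are 15 split inversions.

Count, for every r in R, how many entries of L exceed r:
r = 15: 39, 41, 50 → 3
r = 17: 39, 41, 50 → 3
r = 21: 39, 41, 50 → 3
r = 24: 39, 41, 50 → 3
r = 28: 39, 41, 50 → 3
Cross-inversions: 3 + 3 + 3 + 3 + 3 = 15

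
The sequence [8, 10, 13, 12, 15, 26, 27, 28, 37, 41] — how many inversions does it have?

Count, for each position, how many later elements it exceeds:
8 → none → 0
10 → none → 0
13 → 12 → 1
12 → none → 0
15 → none → 0
26 → none → 0
27 → none → 0
28 → none → 0
37 → none → 0
41 → none → 0
Sum: 0 + 0 + 1 + 0 + 0 + 0 + 0 + 0 + 0 + 0 = 1

Inversions: 1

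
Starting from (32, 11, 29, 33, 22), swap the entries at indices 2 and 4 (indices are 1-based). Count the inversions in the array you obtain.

Positions 2 and 4 hold 11 and 33; after swapping, the array is [32, 33, 29, 11, 22].
For each element, count later entries that are smaller:
32 → 29, 11, 22 → 3
33 → 29, 11, 22 → 3
29 → 11, 22 → 2
11 → none → 0
22 → none → 0
Sum: 3 + 3 + 2 + 0 + 0 = 8

Inversions: 8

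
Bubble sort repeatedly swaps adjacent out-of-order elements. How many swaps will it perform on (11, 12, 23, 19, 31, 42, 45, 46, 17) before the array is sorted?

7 adjacent swaps

Each adjacent swap fixes exactly one inversion, so the minimum swap count equals the number of inversions.
Count inversions — for each element, later elements that are smaller:
11: none → 0
12: none → 0
23: 19, 17 → 2
19: 17 → 1
31: 17 → 1
42: 17 → 1
45: 17 → 1
46: 17 → 1
17: none → 0
Total inversions: 0 + 0 + 2 + 1 + 1 + 1 + 1 + 1 + 0 = 7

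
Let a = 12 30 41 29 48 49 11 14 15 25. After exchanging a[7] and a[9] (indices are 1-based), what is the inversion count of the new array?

26

Positions 7 and 9 hold 11 and 15; after swapping, the array is [12, 30, 41, 29, 48, 49, 15, 14, 11, 25].
Element-by-element contributions:
12: 1
30: 5
41: 5
29: 4
48: 4
49: 4
15: 2
14: 1
11: 0
25: 0
Sum: 1 + 5 + 5 + 4 + 4 + 4 + 2 + 1 + 0 + 0 = 26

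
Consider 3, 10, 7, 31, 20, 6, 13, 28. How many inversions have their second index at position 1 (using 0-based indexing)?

The element at index 1 is 10.
Elements before it: 3
None of them are larger than 10.

0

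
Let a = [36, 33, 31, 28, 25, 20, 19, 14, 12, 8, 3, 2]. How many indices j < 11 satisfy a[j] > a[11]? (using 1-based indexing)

The element at index 11 is 3.
Elements before it: 36, 33, 31, 28, 25, 20, 19, 14, 12, 8
Those larger than 3: 36, 33, 31, 28, 25, 20, 19, 14, 12, 8

10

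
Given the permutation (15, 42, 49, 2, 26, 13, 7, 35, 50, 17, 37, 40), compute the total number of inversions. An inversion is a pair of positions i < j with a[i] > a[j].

Sweep left to right; for each value list the smaller values that follow it:
15 → 2, 13, 7 → 3
42 → 2, 26, 13, 7, 35, 17, 37, 40 → 8
49 → 2, 26, 13, 7, 35, 17, 37, 40 → 8
2 → none → 0
26 → 13, 7, 17 → 3
13 → 7 → 1
7 → none → 0
35 → 17 → 1
50 → 17, 37, 40 → 3
17 → none → 0
37 → none → 0
40 → none → 0
Sum: 3 + 8 + 8 + 0 + 3 + 1 + 0 + 1 + 3 + 0 + 0 + 0 = 27

There are 27 inversions.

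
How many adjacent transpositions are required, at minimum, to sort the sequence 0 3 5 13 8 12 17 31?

2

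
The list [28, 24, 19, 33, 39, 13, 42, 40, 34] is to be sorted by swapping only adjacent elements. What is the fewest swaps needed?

There are 12 swaps.

The minimum number of adjacent swaps to sort an array equals its inversion count, since every such swap removes exactly one inversion.
Count inversions — for each element, later elements that are smaller:
28: 24, 19, 13 → 3
24: 19, 13 → 2
19: 13 → 1
33: 13 → 1
39: 13, 34 → 2
13: none → 0
42: 40, 34 → 2
40: 34 → 1
34: none → 0
Total inversions: 3 + 2 + 1 + 1 + 2 + 0 + 2 + 1 + 0 = 12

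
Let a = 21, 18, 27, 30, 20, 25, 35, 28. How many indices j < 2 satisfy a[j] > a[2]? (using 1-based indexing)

1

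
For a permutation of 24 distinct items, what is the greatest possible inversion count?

276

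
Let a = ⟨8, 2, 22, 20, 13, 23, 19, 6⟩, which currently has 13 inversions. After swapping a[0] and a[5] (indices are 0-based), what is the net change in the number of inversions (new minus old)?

Positions 0 and 5 hold 8 and 23; after swapping, the array is [23, 2, 22, 20, 13, 8, 19, 6].
For each element, count later entries that are smaller:
23: 7
2: 0
22: 5
20: 4
13: 2
8: 1
19: 1
6: 0
Sum: 7 + 0 + 5 + 4 + 2 + 1 + 1 + 0 = 20
Change: 20 − 13 = +7

+7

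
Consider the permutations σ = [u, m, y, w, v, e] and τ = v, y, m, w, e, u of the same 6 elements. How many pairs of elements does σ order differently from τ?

9 discordant pairs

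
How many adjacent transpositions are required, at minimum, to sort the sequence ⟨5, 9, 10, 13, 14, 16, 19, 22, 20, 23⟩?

The minimum number of adjacent swaps to sort an array equals its inversion count, since every such swap removes exactly one inversion.
Count inversions — for each element, later elements that are smaller:
5: none → 0
9: none → 0
10: none → 0
13: none → 0
14: none → 0
16: none → 0
19: none → 0
22: 20 → 1
20: none → 0
23: none → 0
Total inversions: 0 + 0 + 0 + 0 + 0 + 0 + 0 + 1 + 0 + 0 = 1

1 adjacent swap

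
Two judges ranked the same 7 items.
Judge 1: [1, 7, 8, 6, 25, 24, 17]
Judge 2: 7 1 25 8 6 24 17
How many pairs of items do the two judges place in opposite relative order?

Assign each item its position (1..7) in the first ordering, then rewrite the second ordering as that position sequence:
positions: 1→1, 7→2, 8→3, 6→4, 25→5, 24→6, 17→7
second ordering as positions: [2, 1, 5, 3, 4, 6, 7]
Discordant pairs = inversions in this position sequence.
2: 1 → 1
1: 0
5: 3, 4 → 2
3: 0
4: 0
6: 0
7: 0
Total: 1 + 0 + 2 + 0 + 0 + 0 + 0 = 3

3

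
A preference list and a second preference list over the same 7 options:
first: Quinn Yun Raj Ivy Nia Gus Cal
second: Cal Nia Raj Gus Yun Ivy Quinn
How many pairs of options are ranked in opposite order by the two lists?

Assign each item its position (1..7) in the first ordering, then rewrite the second ordering as that position sequence:
positions: Quinn→1, Yun→2, Raj→3, Ivy→4, Nia→5, Gus→6, Cal→7
second ordering as positions: [7, 5, 3, 6, 2, 4, 1]
Discordant pairs = inversions in this position sequence.
7: 5, 3, 6, 2, 4, 1 → 6
5: 3, 2, 4, 1 → 4
3: 2, 1 → 2
6: 2, 4, 1 → 3
2: 1 → 1
4: 1 → 1
1: 0
Total: 6 + 4 + 2 + 3 + 1 + 1 + 0 = 17

17 pairs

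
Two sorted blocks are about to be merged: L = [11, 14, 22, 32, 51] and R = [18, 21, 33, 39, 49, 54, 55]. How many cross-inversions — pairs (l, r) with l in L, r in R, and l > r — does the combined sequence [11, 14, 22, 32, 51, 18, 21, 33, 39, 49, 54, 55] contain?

9

For each element r of the right run, count left-run elements greater than r:
r = 18: 22, 32, 51 → 3
r = 21: 22, 32, 51 → 3
r = 33: 51 → 1
r = 39: 51 → 1
r = 49: 51 → 1
r = 54: none → 0
r = 55: none → 0
Cross-inversions: 3 + 3 + 1 + 1 + 1 + 0 + 0 = 9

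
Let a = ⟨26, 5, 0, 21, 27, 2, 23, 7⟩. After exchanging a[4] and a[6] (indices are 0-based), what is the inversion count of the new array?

13 inversions

Positions 4 and 6 hold 27 and 23; after swapping, the array is [26, 5, 0, 21, 23, 2, 27, 7].
Element-by-element contributions:
26 → 5, 0, 21, 23, 2, 7 → 6
5 → 0, 2 → 2
0 → none → 0
21 → 2, 7 → 2
23 → 2, 7 → 2
2 → none → 0
27 → 7 → 1
7 → none → 0
Sum: 6 + 2 + 0 + 2 + 2 + 0 + 1 + 0 = 13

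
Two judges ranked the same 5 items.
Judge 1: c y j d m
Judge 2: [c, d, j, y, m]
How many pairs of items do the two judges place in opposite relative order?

3

Assign each item its position (1..5) in the first ordering, then rewrite the second ordering as that position sequence:
positions: c→1, y→2, j→3, d→4, m→5
second ordering as positions: [1, 4, 3, 2, 5]
Discordant pairs = inversions in this position sequence.
1: 0
4: 3, 2 → 2
3: 2 → 1
2: 0
5: 0
Total: 0 + 2 + 1 + 0 + 0 = 3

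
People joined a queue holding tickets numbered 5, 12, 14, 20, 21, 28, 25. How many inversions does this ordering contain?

1

Out-of-order index pairs (1-indexed):
(6,7): 28 > 25
That's 1 pair.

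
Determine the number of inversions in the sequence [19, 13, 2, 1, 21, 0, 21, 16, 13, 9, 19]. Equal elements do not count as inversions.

Element-by-element contributions:
19 → 13, 2, 1, 0, 16, 13, 9 → 7
13 → 2, 1, 0, 9 → 4
2 → 1, 0 → 2
1 → 0 → 1
21 → 0, 16, 13, 9, 19 → 5
0 → none → 0
21 → 16, 13, 9, 19 → 4
16 → 13, 9 → 2
13 → 9 → 1
9 → none → 0
19 → none → 0
Sum: 7 + 4 + 2 + 1 + 5 + 0 + 4 + 2 + 1 + 0 + 0 = 26

26 inversions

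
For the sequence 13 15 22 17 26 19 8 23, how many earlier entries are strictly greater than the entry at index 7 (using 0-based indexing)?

1

The element at index 7 is 23.
Elements before it: 13, 15, 22, 17, 26, 19, 8
Those larger than 23: 26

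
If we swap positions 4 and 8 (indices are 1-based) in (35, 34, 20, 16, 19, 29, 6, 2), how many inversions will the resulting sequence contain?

Positions 4 and 8 hold 16 and 2; after swapping, the array is [35, 34, 20, 2, 19, 29, 6, 16].
Count, for each position, how many later elements it exceeds:
35: 7
34: 6
20: 4
2: 0
19: 2
29: 2
6: 0
16: 0
Sum: 7 + 6 + 4 + 0 + 2 + 2 + 0 + 0 = 21

21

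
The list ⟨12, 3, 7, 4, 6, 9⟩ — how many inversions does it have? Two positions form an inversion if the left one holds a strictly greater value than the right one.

Out-of-order index pairs (1-indexed):
(1,2): 12 > 3
(1,3): 12 > 7
(1,4): 12 > 4
(1,5): 12 > 6
(1,6): 12 > 9
(3,4): 7 > 4
(3,5): 7 > 6
That's 7 pairs.

Inversions: 7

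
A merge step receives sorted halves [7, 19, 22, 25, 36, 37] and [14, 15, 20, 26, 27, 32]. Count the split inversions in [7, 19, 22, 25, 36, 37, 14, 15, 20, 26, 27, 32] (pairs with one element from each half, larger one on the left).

Count, for every r in R, how many entries of L exceed r:
r = 14: 19, 22, 25, 36, 37 → 5
r = 15: 19, 22, 25, 36, 37 → 5
r = 20: 22, 25, 36, 37 → 4
r = 26: 36, 37 → 2
r = 27: 36, 37 → 2
r = 32: 36, 37 → 2
Cross-inversions: 5 + 5 + 4 + 2 + 2 + 2 = 20

There are 20 split inversions.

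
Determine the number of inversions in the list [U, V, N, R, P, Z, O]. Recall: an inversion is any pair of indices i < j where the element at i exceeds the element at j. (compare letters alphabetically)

12 inversions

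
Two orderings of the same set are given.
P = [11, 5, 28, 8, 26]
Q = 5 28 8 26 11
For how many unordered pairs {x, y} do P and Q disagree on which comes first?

4 disagreeing pairs

Assign each item its position (1..5) in the first ordering, then rewrite the second ordering as that position sequence:
positions: 11→1, 5→2, 28→3, 8→4, 26→5
second ordering as positions: [2, 3, 4, 5, 1]
Discordant pairs = inversions in this position sequence.
2: 1 → 1
3: 1 → 1
4: 1 → 1
5: 1 → 1
1: 0
Total: 1 + 1 + 1 + 1 + 0 = 4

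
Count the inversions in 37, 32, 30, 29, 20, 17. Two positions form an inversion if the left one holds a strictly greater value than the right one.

15

Count, for each position, how many later elements it exceeds:
37 → 32, 30, 29, 20, 17 → 5
32 → 30, 29, 20, 17 → 4
30 → 29, 20, 17 → 3
29 → 20, 17 → 2
20 → 17 → 1
17 → none → 0
Sum: 5 + 4 + 3 + 2 + 1 + 0 = 15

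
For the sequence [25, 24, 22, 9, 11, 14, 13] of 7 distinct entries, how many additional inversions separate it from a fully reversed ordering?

Maximum inversions for 7 distinct elements is C(7, 2) = 7·6/2 = 21.
Current inversions — for each element, count later smaller elements:
25: 6
24: 5
22: 4
9: 0
11: 0
14: 1
13: 0
Current total: 6 + 5 + 4 + 0 + 0 + 1 + 0 = 16
Shortfall: 21 − 16 = 5

5 inversions short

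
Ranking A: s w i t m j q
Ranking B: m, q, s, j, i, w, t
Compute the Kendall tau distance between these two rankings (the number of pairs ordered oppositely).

13

Assign each item its position (1..7) in the first ordering, then rewrite the second ordering as that position sequence:
positions: s→1, w→2, i→3, t→4, m→5, j→6, q→7
second ordering as positions: [5, 7, 1, 6, 3, 2, 4]
Discordant pairs = inversions in this position sequence.
5: 1, 3, 2, 4 → 4
7: 1, 6, 3, 2, 4 → 5
1: 0
6: 3, 2, 4 → 3
3: 2 → 1
2: 0
4: 0
Total: 4 + 5 + 0 + 3 + 1 + 0 + 0 = 13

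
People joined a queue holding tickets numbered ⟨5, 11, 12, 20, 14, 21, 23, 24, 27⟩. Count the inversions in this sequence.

Sweep left to right; for each value list the smaller values that follow it:
5 → none → 0
11 → none → 0
12 → none → 0
20 → 14 → 1
14 → none → 0
21 → none → 0
23 → none → 0
24 → none → 0
27 → none → 0
Sum: 0 + 0 + 0 + 1 + 0 + 0 + 0 + 0 + 0 = 1

1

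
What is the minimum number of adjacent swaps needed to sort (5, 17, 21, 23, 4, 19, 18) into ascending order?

The minimum number of adjacent swaps to sort an array equals its inversion count, since every such swap removes exactly one inversion.
Count inversions — for each element, later elements that are smaller:
5: 4 → 1
17: 4 → 1
21: 4, 19, 18 → 3
23: 4, 19, 18 → 3
4: none → 0
19: 18 → 1
18: none → 0
Total inversions: 1 + 1 + 3 + 3 + 0 + 1 + 0 = 9

There are 9 swaps.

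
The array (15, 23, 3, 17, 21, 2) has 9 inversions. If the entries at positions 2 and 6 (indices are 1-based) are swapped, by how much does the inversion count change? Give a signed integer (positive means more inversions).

-7

Positions 2 and 6 hold 23 and 2; after swapping, the array is [15, 2, 3, 17, 21, 23].
Sweep left to right; for each value list the smaller values that follow it:
15: 2
2: 0
3: 0
17: 0
21: 0
23: 0
Sum: 2 + 0 + 0 + 0 + 0 + 0 = 2
Change: 2 − 9 = -7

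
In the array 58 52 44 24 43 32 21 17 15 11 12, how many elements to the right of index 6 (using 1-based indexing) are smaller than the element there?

5

The element at index 6 is 32.
Elements after it: 21, 17, 15, 11, 12
Those smaller than 32: 21, 17, 15, 11, 12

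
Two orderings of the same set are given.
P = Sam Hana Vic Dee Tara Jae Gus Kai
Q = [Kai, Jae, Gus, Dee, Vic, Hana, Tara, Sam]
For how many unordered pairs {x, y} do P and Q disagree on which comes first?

24

Assign each item its position (1..8) in the first ordering, then rewrite the second ordering as that position sequence:
positions: Sam→1, Hana→2, Vic→3, Dee→4, Tara→5, Jae→6, Gus→7, Kai→8
second ordering as positions: [8, 6, 7, 4, 3, 2, 5, 1]
Discordant pairs = inversions in this position sequence.
8: 6, 7, 4, 3, 2, 5, 1 → 7
6: 4, 3, 2, 5, 1 → 5
7: 4, 3, 2, 5, 1 → 5
4: 3, 2, 1 → 3
3: 2, 1 → 2
2: 1 → 1
5: 1 → 1
1: 0
Total: 7 + 5 + 5 + 3 + 2 + 1 + 1 + 0 = 24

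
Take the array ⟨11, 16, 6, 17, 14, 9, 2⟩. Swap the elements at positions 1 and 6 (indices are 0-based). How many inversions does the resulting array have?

Positions 1 and 6 hold 16 and 2; after swapping, the array is [11, 2, 6, 17, 14, 9, 16].
For each element, count later entries that are smaller:
11: 3
2: 0
6: 0
17: 3
14: 1
9: 0
16: 0
Sum: 3 + 0 + 0 + 3 + 1 + 0 + 0 = 7

7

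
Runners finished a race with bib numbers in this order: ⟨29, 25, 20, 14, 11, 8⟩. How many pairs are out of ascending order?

There are 15 inversions.

Sweep left to right; for each value list the smaller values that follow it:
29 → 25, 20, 14, 11, 8 → 5
25 → 20, 14, 11, 8 → 4
20 → 14, 11, 8 → 3
14 → 11, 8 → 2
11 → 8 → 1
8 → none → 0
Sum: 5 + 4 + 3 + 2 + 1 + 0 = 15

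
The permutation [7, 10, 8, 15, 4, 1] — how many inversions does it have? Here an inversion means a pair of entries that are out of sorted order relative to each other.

10 out-of-order pairs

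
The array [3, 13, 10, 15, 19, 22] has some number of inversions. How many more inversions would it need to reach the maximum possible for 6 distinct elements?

14

Maximum inversions for 6 distinct elements is C(6, 2) = 6·5/2 = 15.
Current inversions — for each element, count later smaller elements:
3: 0
13: 1
10: 0
15: 0
19: 0
22: 0
Current total: 0 + 1 + 0 + 0 + 0 + 0 = 1
Shortfall: 15 − 1 = 14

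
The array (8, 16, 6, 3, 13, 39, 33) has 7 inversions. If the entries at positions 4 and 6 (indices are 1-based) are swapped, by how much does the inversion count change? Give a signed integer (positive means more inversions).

Positions 4 and 6 hold 3 and 39; after swapping, the array is [8, 16, 6, 39, 13, 3, 33].
For each element, count later entries that are smaller:
8 → 6, 3 → 2
16 → 6, 13, 3 → 3
6 → 3 → 1
39 → 13, 3, 33 → 3
13 → 3 → 1
3 → none → 0
33 → none → 0
Sum: 2 + 3 + 1 + 3 + 1 + 0 + 0 = 10
Change: 10 − 7 = +3

+3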